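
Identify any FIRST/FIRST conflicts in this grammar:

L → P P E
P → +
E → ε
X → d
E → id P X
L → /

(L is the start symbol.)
No FIRST/FIRST conflicts.

A FIRST/FIRST conflict occurs when two productions N → α and N → β for the same non-terminal have FIRST(α) ∩ FIRST(β) ≠ ∅ (with ε ∈ FIRST of a nullable right-hand side, so two nullable alternatives also conflict).

FIRST sets of the non-terminals at (or reachable through a nullable prefix from) the front of some alternative:
  FIRST(P) = { '+' }

Productions for L:
  L → P P E: FIRST = { '+' }
  L → /: FIRST = { '/' }
Productions for E:
  E → ε: FIRST = { ε }
  E → id P X: FIRST = { 'id' }
P, X have only one production, so no FIRST/FIRST conflict is possible there.

All alternatives of each non-terminal have pairwise disjoint FIRST sets.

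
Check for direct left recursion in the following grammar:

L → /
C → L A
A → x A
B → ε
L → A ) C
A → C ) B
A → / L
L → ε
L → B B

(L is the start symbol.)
No direct left recursion

L → /: starts with '/'
C → L A: starts with L
A → x A: starts with x
B → ε: starts with ε
L → A ) C: starts with A
A → C ) B: starts with C
A → / L: starts with '/'
L → ε: starts with ε
L → B B: starts with B

No direct left recursion found.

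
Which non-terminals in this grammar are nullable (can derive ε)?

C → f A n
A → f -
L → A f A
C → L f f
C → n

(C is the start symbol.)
None

There are no ε-productions, so no non-terminal can derive ε.
No non-terminals are nullable.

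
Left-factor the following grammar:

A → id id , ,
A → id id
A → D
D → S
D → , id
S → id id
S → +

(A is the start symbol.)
Left-factoring transforms A → αβ₁ | αβ₂ into A → αA' and A' → β₁ | β₂
(α is the longest common prefix among the alternatives). Repeat until
no nonterminal has two alternatives with a common prefix.

Round 1: A has alternatives sharing prefix 'id id'. Introduce A': A → id id A'
  Add: A' → , ,
  Add: A' → ε

No remaining common prefixes — done.

Resulting grammar:
A → id id A'
A' → , ,
A' → ε
A → D
D → S
D → , id
S → id id
S → +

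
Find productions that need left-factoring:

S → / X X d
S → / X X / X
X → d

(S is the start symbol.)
Left-factoring is needed when two productions for the same non-terminal
share a common prefix on the right-hand side.

Productions for S:
  S → / X X d
  S → / X X / X

Found common prefix '/ X X' in productions for S

Answer: Yes, S has productions with common prefix '/ X X'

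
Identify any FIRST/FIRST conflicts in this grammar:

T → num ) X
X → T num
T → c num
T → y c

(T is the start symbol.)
Productions for T:
  T → num ) X: FIRST = { 'num' }
  T → c num: FIRST = { 'c' }
  T → y c: FIRST = { 'y' }
X has only one production, so no FIRST/FIRST conflict is possible there.

All alternatives of each non-terminal have pairwise disjoint FIRST sets.

Answer: No FIRST/FIRST conflicts.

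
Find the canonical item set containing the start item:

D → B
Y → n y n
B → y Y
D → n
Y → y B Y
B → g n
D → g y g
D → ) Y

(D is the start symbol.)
First, augment the grammar with D' → D
I₀ = CLOSURE({ [D' → . D] }):
  [D' → . D] has the dot before D: add [D → . B], [D → . n], [D → . g y g], [D → . ) Y]
  [D → . B] has the dot before B: add [B → . y Y], [B → . g n]
No further items can be added.

I₀ = { [B → . g n], [B → . y Y], [D → . ) Y], [D → . B], [D → . g y g], [D → . n], [D' → . D] }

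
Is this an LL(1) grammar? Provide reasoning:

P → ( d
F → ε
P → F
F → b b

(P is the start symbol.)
Yes, the grammar is LL(1).

A grammar is LL(1) if for each non-terminal N with multiple productions, the predict sets of those productions are pairwise disjoint, where PREDICT(N → α) = (FIRST(α) \ {ε}) ∪ (FOLLOW(N) if α ⇒* ε).

Relevant sets:
  FIRST(F) = { 'b', ε }
  FOLLOW(P) = { $ }
  FOLLOW(F) = { $ }

For P:
  PREDICT(P → '(' d) = { '(' }
  PREDICT(P → F) = { $, 'b' }
For F:
  PREDICT(F → ε) = { $ }
  PREDICT(F → b b) = { 'b' }

All predict sets are disjoint. The grammar IS LL(1).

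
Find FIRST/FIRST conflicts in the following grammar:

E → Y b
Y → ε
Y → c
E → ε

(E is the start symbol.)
A FIRST/FIRST conflict occurs when two productions N → α and N → β for the same non-terminal have FIRST(α) ∩ FIRST(β) ≠ ∅ (with ε ∈ FIRST of a nullable right-hand side, so two nullable alternatives also conflict).

FIRST sets of the non-terminals at (or reachable through a nullable prefix from) the front of some alternative:
  FIRST(Y) = { 'c', ε }

Productions for E:
  E → Y b: FIRST = { 'b', 'c' }
  E → ε: FIRST = { ε }
Productions for Y:
  Y → ε: FIRST = { ε }
  Y → c: FIRST = { 'c' }

All alternatives of each non-terminal have pairwise disjoint FIRST sets.

Answer: No FIRST/FIRST conflicts.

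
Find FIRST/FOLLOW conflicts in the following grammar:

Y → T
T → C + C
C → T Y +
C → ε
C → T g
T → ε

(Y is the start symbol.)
Yes. T → C '+' C with FOLLOW(T) on { '+', 'g' }; C → T Y '+' with FOLLOW(C) on { '+', 'g' }; C → T g with FOLLOW(C) on { '+', 'g' }

A FIRST/FOLLOW conflict occurs when a non-terminal N has a nullable alternative N → β (β ⇒* ε) and another alternative N → α with FIRST(α) ∩ FOLLOW(N) ≠ ∅: on such a lookahead the parser cannot decide between expanding α and letting N vanish via β.

Nullable non-terminals: C, T, Y.
FIRST sets used below: FIRST(T) = { '+', 'g', ε }, FIRST(Y) = { '+', 'g', ε }, FIRST(C) = { '+', 'g', ε }

C: nullable alternative(s) C → ε; FOLLOW(C) = { $, '+', 'g' }
  C → T Y +: FIRST \ {ε} = { '+', 'g' } — overlaps FOLLOW(C) on { '+', 'g' }: CONFLICT
  C → ε: FIRST \ {ε} = { } — this is the only nullable alternative, skip
  C → T g: FIRST \ {ε} = { '+', 'g' } — overlaps FOLLOW(C) on { '+', 'g' }: CONFLICT

T: nullable alternative(s) T → ε; FOLLOW(T) = { $, '+', 'g' }
  T → C + C: FIRST \ {ε} = { '+', 'g' } — overlaps FOLLOW(T) on { '+', 'g' }: CONFLICT
  T → ε: FIRST \ {ε} = { } — this is the only nullable alternative, skip
Y has a nullable alternative but only one production, so nothing to check.

So the grammar has 3 FIRST/FOLLOW conflicts (marked CONFLICT above).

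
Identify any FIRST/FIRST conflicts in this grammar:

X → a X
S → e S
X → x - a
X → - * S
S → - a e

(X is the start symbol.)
No FIRST/FIRST conflicts.

A FIRST/FIRST conflict occurs when two productions N → α and N → β for the same non-terminal have FIRST(α) ∩ FIRST(β) ≠ ∅ (with ε ∈ FIRST of a nullable right-hand side, so two nullable alternatives also conflict).

Productions for X:
  X → a X: FIRST = { 'a' }
  X → x - a: FIRST = { 'x' }
  X → - * S: FIRST = { '-' }
Productions for S:
  S → e S: FIRST = { 'e' }
  S → - a e: FIRST = { '-' }

All alternatives of each non-terminal have pairwise disjoint FIRST sets.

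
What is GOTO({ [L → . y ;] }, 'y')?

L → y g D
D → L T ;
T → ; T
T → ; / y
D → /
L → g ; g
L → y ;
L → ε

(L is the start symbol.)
GOTO(I, 'y') = CLOSURE({ [A → αX.β] : [A → α.Xβ] ∈ I, X = 'y' })

Items with dot before 'y', with the dot advanced:
  [L → . y ;] → [L → y . ;]
Closure adds nothing (no advanced item has the dot before a non-terminal).

GOTO = { [L → y . ;] }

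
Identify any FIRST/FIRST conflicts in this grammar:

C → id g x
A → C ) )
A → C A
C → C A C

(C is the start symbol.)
Yes. C → id g x / C → C A C on { 'id' }; A → C ')' ')' / A → C A on { 'id' }

A FIRST/FIRST conflict occurs when two productions N → α and N → β for the same non-terminal have FIRST(α) ∩ FIRST(β) ≠ ∅ (with ε ∈ FIRST of a nullable right-hand side, so two nullable alternatives also conflict).

FIRST sets of the non-terminals at (or reachable through a nullable prefix from) the front of some alternative:
  FIRST(C) = { 'id' }

Productions for C:
  C → id g x: FIRST = { 'id' }
  C → C A C: FIRST = { 'id' }
Productions for A:
  A → C ) ): FIRST = { 'id' }
  A → C A: FIRST = { 'id' }

Conflict for C: C → id g x and C → C A C
  Overlap: { 'id' }
Conflict for A: A → C ) ) and A → C A
  Overlap: { 'id' }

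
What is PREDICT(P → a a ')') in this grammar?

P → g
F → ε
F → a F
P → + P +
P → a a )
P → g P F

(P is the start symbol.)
{ 'a' }

PREDICT(P → a a ')') = (FIRST(RHS) \ {ε}) ∪ (FOLLOW(P) if ε ∈ FIRST(RHS), i.e. RHS ⇒* ε)
FIRST(a a ')') = { 'a' }
ε ∉ FIRST(a a ')'), so FOLLOW(P) is not added.
PREDICT(P → a a ')') = { 'a' }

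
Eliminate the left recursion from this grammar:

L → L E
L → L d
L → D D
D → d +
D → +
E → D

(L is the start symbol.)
L is directly left-recursive. The standard transformation for
  A → A α₁ | ... | A α_m | β₁ | ... | β_n
is
  A  → β₁ A' | ... | β_n A'
  A' → α₁ A' | ... | α_m A' | ε

L → D D becomes L → D D L'
L → L E becomes L' → E L'
L → L d becomes L' → d L'
Add L' → ε

Productions for other non-terminals are unchanged:
  D → d +
  D → +
  E → D

Resulting grammar:
L → D D L'
L' → E L'
L' → d L'
L' → ε
D → d +
D → +
E → D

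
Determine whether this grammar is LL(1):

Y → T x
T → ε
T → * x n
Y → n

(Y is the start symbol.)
Relevant sets:
  FIRST(T) = { '*', ε }
  FOLLOW(T) = { 'x' }

For Y:
  PREDICT(Y → T x) = { '*', 'x' }
  PREDICT(Y → n) = { 'n' }
For T:
  PREDICT(T → ε) = { 'x' }
  PREDICT(T → '*' x n) = { '*' }

All predict sets are disjoint. The grammar IS LL(1).

Answer: Yes, the grammar is LL(1).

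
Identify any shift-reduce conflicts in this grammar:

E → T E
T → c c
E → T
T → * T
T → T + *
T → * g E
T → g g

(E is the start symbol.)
A shift-reduce conflict occurs when an LR(0) state has both:
  - a complete (reduce) item [A → α .] (dot at the end), and
  - a shift item [B → β . c γ] (dot before a terminal).

Augment with E' → E and build the canonical LR(0) collection (I0 = CLOSURE({[E' → . E]}), then GOTO on every symbol after a dot until no new states appear). It has 15 states:
  I0: { [E → . T E], [E → . T], [E' → . E], [T → . * T], [T → . * g E], [T → . T + *], [T → . c c], [T → . g g] }  — shift
  I1: { [T → * . T], [T → * . g E], [T → . * T], [T → . * g E], [T → . T + *], [T → . c c], [T → . g g] }  — shift
  I2: { [E' → E .] }  — accept
  I3: { [E → . T E], [E → . T], [E → T . E], [E → T .], [T → . * T], [T → . * g E], [T → . T + *], [T → . c c], [T → . g g], [T → T . + *] }  — shift, reduce
  I4: { [T → c . c] }  — shift
  I5: { [T → g . g] }  — shift
  I6: { [T → g g .] }  — reduce
  I7: { [T → c c .] }  — reduce
  I8: { [T → T + . *] }  — shift
  I9: { [E → T E .] }  — reduce
  I10: { [T → T + * .] }  — reduce
  I11: { [T → * T .], [T → T . + *] }  — shift, reduce
  I12: { [E → . T E], [E → . T], [T → * g . E], [T → . * T], [T → . * g E], [T → . T + *], [T → . c c], [T → . g g], [T → g . g] }  — shift
  I13: { [T → * g E .] }  — reduce
  I14: { [T → g . g], [T → g g .] }  — shift, reduce

I3 contains reduce item [E → T .] and shift items [T → . * T], [T → . * g E], [T → T . + *], [T → . c c], [T → . g g] — shift-reduce conflict.
I11 contains reduce item [T → * T .] and shift item [T → T . + *] — shift-reduce conflict.
I14 contains reduce item [T → g g .] and shift item [T → g . g] — shift-reduce conflict.

Answer: Yes — I3: [E → T .] vs [T → . * T]; I11: [T → * T .] vs [T → T . + *]; I14: [T → g g .] vs [T → g . g]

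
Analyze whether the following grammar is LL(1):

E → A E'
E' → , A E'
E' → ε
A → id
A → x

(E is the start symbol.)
Yes, the grammar is LL(1).

A grammar is LL(1) if for each non-terminal N with multiple productions, the predict sets of those productions are pairwise disjoint, where PREDICT(N → α) = (FIRST(α) \ {ε}) ∪ (FOLLOW(N) if α ⇒* ε).

Relevant sets:
  FOLLOW(E') = { $ }

For E':
  PREDICT(E' → ',' A E') = { ',' }
  PREDICT(E' → ε) = { $ }
For A:
  PREDICT(A → id) = { 'id' }
  PREDICT(A → x) = { 'x' }
E has a single production, so nothing to check there.

All predict sets are disjoint. The grammar IS LL(1).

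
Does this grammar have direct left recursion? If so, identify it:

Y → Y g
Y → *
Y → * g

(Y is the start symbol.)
Y → Y g: LEFT RECURSIVE (starts with Y)
Y → *: starts with '*'
Y → * g: starts with '*'

The grammar has direct left recursion on: Y.

Answer: Yes, Y is left-recursive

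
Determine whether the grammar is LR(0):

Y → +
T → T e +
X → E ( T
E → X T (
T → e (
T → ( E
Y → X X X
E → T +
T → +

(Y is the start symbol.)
Augment with Y' → Y and build the canonical LR(0) collection (I0 = CLOSURE({[Y' → . Y]}), then GOTO on every symbol after a dot until no new states appear). It has 22 states:
  I0: { [E → . T +], [E → . X T (], [T → . ( E], [T → . +], [T → . T e +], [T → . e (], [X → . E ( T], [Y → . +], [Y → . X X X], [Y' → . Y] }  — shift
  I1: { [E → . T +], [E → . X T (], [T → ( . E], [T → . ( E], [T → . +], [T → . T e +], [T → . e (], [X → . E ( T] }  — shift
  I2: { [T → + .], [Y → + .] }  — 2 reduces
  I3: { [X → E . ( T] }  — shift
  I4: { [E → T . +], [T → T . e +] }  — shift
  I5: { [E → . T +], [E → . X T (], [E → X . T (], [T → . ( E], [T → . +], [T → . T e +], [T → . e (], [X → . E ( T], [Y → X . X X] }  — shift
  I6: { [Y' → Y .] }  — accept
  I7: { [T → e . (] }  — shift
  I8: { [T → e ( .] }  — reduce
  I9: { [T → + .] }  — reduce
  I10: { [E → T . +], [E → X T . (], [T → T . e +] }  — shift
  I11: { [E → . T +], [E → . X T (], [E → X . T (], [T → . ( E], [T → . +], [T → . T e +], [T → . e (], [X → . E ( T], [Y → X X . X] }  — shift
  I12: { [E → X . T (], [T → . ( E], [T → . +], [T → . T e +], [T → . e (], [Y → X X X .] }  — shift, reduce
  I13: { [E → X T . (], [T → T . e +] }  — shift
  I14: { [E → X T ( .] }  — reduce
  I15: { [T → T e . +] }  — shift
  I16: { [T → T e + .] }  — reduce
  I17: { [E → T + .] }  — reduce
  I18: { [T → . ( E], [T → . +], [T → . T e +], [T → . e (], [X → E ( . T] }  — shift
  I19: { [T → T . e +], [X → E ( T .] }  — shift, reduce
  I20: { [T → ( E .], [X → E . ( T] }  — shift, reduce
  I21: { [E → X . T (], [T → . ( E], [T → . +], [T → . T e +], [T → . e (] }  — shift

Conflict in state I2:
  Reduce-reduce conflict: [T → + .] and [Y → + .]
So the grammar is NOT LR(0).

Answer: No. Reduce-reduce conflict: [T → + .] and [Y → + .]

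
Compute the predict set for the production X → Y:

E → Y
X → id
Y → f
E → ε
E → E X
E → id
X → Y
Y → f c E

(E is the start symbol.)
{ 'f' }

PREDICT(X → Y) = (FIRST(RHS) \ {ε}) ∪ (FOLLOW(X) if ε ∈ FIRST(RHS), i.e. RHS ⇒* ε)
FIRST(Y) = { 'f' }
FIRST(Y) = { 'f' }
ε ∉ FIRST(Y), so FOLLOW(X) is not added.
PREDICT(X → Y) = { 'f' }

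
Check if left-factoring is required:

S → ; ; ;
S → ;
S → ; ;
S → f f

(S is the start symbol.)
Yes, S has productions with common prefix ';'

Left-factoring is needed when two productions for the same non-terminal
share a common prefix on the right-hand side.

Productions for S:
  S → ; ; ;
  S → ;
  S → ; ;
  S → f f

Found common prefix ';' in productions for S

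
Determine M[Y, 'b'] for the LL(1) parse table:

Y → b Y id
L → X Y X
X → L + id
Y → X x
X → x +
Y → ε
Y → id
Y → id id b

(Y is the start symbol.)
To find M[Y, 'b'], we find productions for Y where 'b' is in the predict set (PREDICT(N → α) = (FIRST(α) \ {ε}) ∪ (FOLLOW(N) if α ⇒* ε)).

Relevant sets:
  FIRST(X) = { 'x' }
  FOLLOW(Y) = { $, 'id', 'x' }

Y → b Y id: PREDICT = { 'b' }
  'b' is in predict set, so this production goes in M[Y, 'b']
Y → X x: PREDICT = { 'x' }
Y → ε: PREDICT = { $, 'id', 'x' }
Y → id: PREDICT = { 'id' }
Y → id id b: PREDICT = { 'id' }

M[Y, 'b'] = Y → b Y id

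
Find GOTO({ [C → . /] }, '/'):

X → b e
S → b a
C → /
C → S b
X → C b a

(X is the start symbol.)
{ [C → / .] }

GOTO(I, '/') = CLOSURE({ [A → αX.β] : [A → α.Xβ] ∈ I, X = '/' })

Items with dot before '/', with the dot advanced:
  [C → . /] → [C → / .]
Closure adds nothing (no advanced item has the dot before a non-terminal).

GOTO = { [C → / .] }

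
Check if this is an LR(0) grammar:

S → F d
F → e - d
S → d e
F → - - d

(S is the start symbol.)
A grammar is LR(0) if no state in the canonical LR(0) collection has:
  - both a shift item (dot before a terminal) and a complete item (shift-reduce conflict), or
  - two or more complete items (reduce-reduce conflict; the accept item [S' → S .] counts as a complete item here).

Augment with S' → S and build the canonical LR(0) collection (I0 = CLOSURE({[S' → . S]}), then GOTO on every symbol after a dot until no new states appear). It has 12 states:
  I0: { [F → . - - d], [F → . e - d], [S → . F d], [S → . d e], [S' → . S] }  — shift
  I1: { [F → - . - d] }  — shift
  I2: { [S → F . d] }  — shift
  I3: { [S' → S .] }  — accept
  I4: { [S → d . e] }  — shift
  I5: { [F → e . - d] }  — shift
  I6: { [F → e - . d] }  — shift
  I7: { [F → e - d .] }  — reduce
  I8: { [S → d e .] }  — reduce
  I9: { [S → F d .] }  — reduce
  I10: { [F → - - . d] }  — shift
  I11: { [F → - - d .] }  — reduce

Every state is either a pure shift/goto state or contains exactly one complete item and nothing to shift — no conflicts. The grammar is LR(0).

Answer: Yes, the grammar is LR(0)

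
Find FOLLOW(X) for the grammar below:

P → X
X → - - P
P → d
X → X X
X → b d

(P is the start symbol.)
In P → X: X is at the end, add FOLLOW(P)
In X → X X: X is followed by X, add FIRST(X) \ {ε} = { '-', 'b' }
In X → X X: X is at the end; this adds FOLLOW(X) to itself — nothing new

The FOLLOW sets referred to above (computed the same way, to a fixed point):
  FOLLOW(P) = { $, '-', 'b' }

Taking the union: FOLLOW(X) = { $, '-', 'b' }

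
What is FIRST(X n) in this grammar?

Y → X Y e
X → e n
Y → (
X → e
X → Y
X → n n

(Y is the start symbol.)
{ '(', 'e', 'n' }

FIRST sets of the non-terminals involved (from the grammar, by fixed-point iteration):
  FIRST(X) = { '(', 'e', 'n' }

To compute FIRST(X n), process the symbols left to right:
Symbol X is a non-terminal. Add FIRST(X) \ {ε} = { '(', 'e', 'n' }
X is not nullable (ε ∉ FIRST(X)), so stop here.
FIRST(X n) = { '(', 'e', 'n' }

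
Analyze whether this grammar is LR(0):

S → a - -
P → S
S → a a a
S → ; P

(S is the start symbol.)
A grammar is LR(0) if no state in the canonical LR(0) collection has:
  - both a shift item (dot before a terminal) and a complete item (shift-reduce conflict), or
  - two or more complete items (reduce-reduce conflict; the accept item [S' → S .] counts as a complete item here).

Augment with S' → S and build the canonical LR(0) collection (I0 = CLOSURE({[S' → . S]}), then GOTO on every symbol after a dot until no new states appear). It has 10 states:
  I0: { [S → . ; P], [S → . a - -], [S → . a a a], [S' → . S] }  — shift
  I1: { [P → . S], [S → . ; P], [S → . a - -], [S → . a a a], [S → ; . P] }  — shift
  I2: { [S' → S .] }  — accept
  I3: { [S → a . - -], [S → a . a a] }  — shift
  I4: { [S → a - . -] }  — shift
  I5: { [S → a a . a] }  — shift
  I6: { [S → a a a .] }  — reduce
  I7: { [S → a - - .] }  — reduce
  I8: { [S → ; P .] }  — reduce
  I9: { [P → S .] }  — reduce

Every state is either a pure shift/goto state or contains exactly one complete item and nothing to shift — no conflicts. The grammar is LR(0).

Answer: Yes, the grammar is LR(0)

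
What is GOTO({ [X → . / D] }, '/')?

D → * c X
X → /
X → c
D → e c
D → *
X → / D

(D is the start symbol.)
{ [D → . * c X], [D → . *], [D → . e c], [X → / . D] }

GOTO(I, '/') = CLOSURE({ [A → αX.β] : [A → α.Xβ] ∈ I, X = '/' })

Items with dot before '/', with the dot advanced:
  [X → . / D] → [X → / . D]
Closure of the advanced items:
  [X → / . D] has the dot before D: add [D → . * c X], [D → . e c], [D → . *]

GOTO = { [D → . * c X], [D → . *], [D → . e c], [X → / . D] }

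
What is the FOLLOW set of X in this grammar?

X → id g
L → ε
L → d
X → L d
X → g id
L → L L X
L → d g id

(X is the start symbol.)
To compute FOLLOW(X), find every occurrence of X on a right-hand side N → α X β: add FIRST(β) \ {ε}, and if β is empty or nullable also add FOLLOW(N). Iterate to a fixed point.

X is the start symbol, so $ ∈ FOLLOW(X).
In L → L L X: X is at the end, add FOLLOW(L)

The FOLLOW sets referred to above (computed the same way, to a fixed point):
  FOLLOW(L) = { 'd', 'g', 'id' }

Taking the union: FOLLOW(X) = { $, 'd', 'g', 'id' }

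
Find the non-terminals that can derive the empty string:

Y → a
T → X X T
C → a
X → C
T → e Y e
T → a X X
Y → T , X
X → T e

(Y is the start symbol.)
There are no ε-productions, so no non-terminal can derive ε.
No non-terminals are nullable.

Answer: None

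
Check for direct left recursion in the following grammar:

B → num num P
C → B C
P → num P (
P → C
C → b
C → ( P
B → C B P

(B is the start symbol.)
B → num num P: starts with num
C → B C: starts with B
P → num P (: starts with num
P → C: starts with C
C → b: starts with b
C → ( P: starts with '('
B → C B P: starts with C

No direct left recursion found.

Answer: No direct left recursion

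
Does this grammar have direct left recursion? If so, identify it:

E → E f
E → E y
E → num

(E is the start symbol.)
Yes, E is left-recursive

E → E f: LEFT RECURSIVE (starts with E)
E → E y: LEFT RECURSIVE (starts with E)
E → num: starts with num

The grammar has direct left recursion on: E.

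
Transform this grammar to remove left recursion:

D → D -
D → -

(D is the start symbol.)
D is directly left-recursive. The standard transformation for
  A → A α₁ | ... | A α_m | β₁ | ... | β_n
is
  A  → β₁ A' | ... | β_n A'
  A' → α₁ A' | ... | α_m A' | ε

D → - becomes D → - D'
D → D - becomes D' → - D'
Add D' → ε

Resulting grammar:
D → - D'
D' → - D'
D' → ε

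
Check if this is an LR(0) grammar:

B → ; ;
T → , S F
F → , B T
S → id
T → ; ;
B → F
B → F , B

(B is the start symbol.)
A grammar is LR(0) if no state in the canonical LR(0) collection has:
  - both a shift item (dot before a terminal) and a complete item (shift-reduce conflict), or
  - two or more complete items (reduce-reduce conflict; the accept item [B' → B .] counts as a complete item here).

Augment with B' → B and build the canonical LR(0) collection (I0 = CLOSURE({[B' → . B]}), then GOTO on every symbol after a dot until no new states appear). It has 16 states:
  I0: { [B → . ; ;], [B → . F , B], [B → . F], [B' → . B], [F → . , B T] }  — shift
  I1: { [B → . ; ;], [B → . F , B], [B → . F], [F → , . B T], [F → . , B T] }  — shift
  I2: { [B → ; . ;] }  — shift
  I3: { [B' → B .] }  — accept
  I4: { [B → F . , B], [B → F .] }  — shift, reduce
  I5: { [B → . ; ;], [B → . F , B], [B → . F], [B → F , . B], [F → . , B T] }  — shift
  I6: { [B → F , B .] }  — reduce
  I7: { [B → ; ; .] }  — reduce
  I8: { [F → , B . T], [T → . , S F], [T → . ; ;] }  — shift
  I9: { [S → . id], [T → , . S F] }  — shift
  I10: { [T → ; . ;] }  — shift
  I11: { [F → , B T .] }  — reduce
  I12: { [T → ; ; .] }  — reduce
  I13: { [F → . , B T], [T → , S . F] }  — shift
  I14: { [S → id .] }  — reduce
  I15: { [T → , S F .] }  — reduce

Conflict in state I4:
  Shift-reduce conflict between [B → F .] and [B → F . , B]
So the grammar is NOT LR(0).

Answer: No. Shift-reduce conflict between [B → F .] and [B → F . , B]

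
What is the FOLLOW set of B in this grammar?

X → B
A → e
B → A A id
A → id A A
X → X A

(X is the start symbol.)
{ $, 'e', 'id' }

In X → B: B is at the end, add FOLLOW(X)

The FOLLOW sets referred to above (computed the same way, to a fixed point):
  FOLLOW(X) = { $, 'e', 'id' }

Taking the union: FOLLOW(B) = { $, 'e', 'id' }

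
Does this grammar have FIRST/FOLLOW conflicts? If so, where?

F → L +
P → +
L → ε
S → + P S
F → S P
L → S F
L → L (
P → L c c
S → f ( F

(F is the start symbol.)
Yes. L → S F with FOLLOW(L) on { '+' }; L → L '(' with FOLLOW(L) on { '(', '+' }

A FIRST/FOLLOW conflict occurs when a non-terminal N has a nullable alternative N → β (β ⇒* ε) and another alternative N → α with FIRST(α) ∩ FOLLOW(N) ≠ ∅: on such a lookahead the parser cannot decide between expanding α and letting N vanish via β.

Nullable non-terminals: L.
FIRST sets used below: FIRST(S) = { '+', 'f' }, FIRST(L) = { '(', '+', 'f', ε }

L: nullable alternative(s) L → ε; FOLLOW(L) = { '(', '+', 'c' }
  L → ε: FIRST \ {ε} = { } — this is the only nullable alternative, skip
  L → S F: FIRST \ {ε} = { '+', 'f' } — overlaps FOLLOW(L) on { '+' }: CONFLICT
  L → L (: FIRST \ {ε} = { '(', '+', 'f' } — overlaps FOLLOW(L) on { '(', '+' }: CONFLICT

F, P, S have no nullable alternative, so no FIRST/FOLLOW check is needed there.

So the grammar has 2 FIRST/FOLLOW conflicts (marked CONFLICT above).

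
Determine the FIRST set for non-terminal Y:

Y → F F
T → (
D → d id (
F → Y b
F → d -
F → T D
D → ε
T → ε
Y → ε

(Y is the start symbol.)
{ '(', 'b', 'd', ε }

FIRST sets of the other non-terminals involved (by the same procedure, iterated to a fixed point):
  FIRST(F) = { '(', 'b', 'd', ε }

From Y → F F:
  - F is a non-terminal: add FIRST(F) \ {ε} = { '(', 'b', 'd' }
    F is nullable, so continue to the next symbol
  - F is a non-terminal: add FIRST(F) \ {ε} = { '(', 'b', 'd' }
    F is nullable and nothing follows, so the whole right-hand side can vanish: ε ∈ FIRST(Y)
From Y → ε:
  - ε-production, so ε ∈ FIRST(Y)

Collecting: FIRST(Y) = { '(', 'b', 'd', ε }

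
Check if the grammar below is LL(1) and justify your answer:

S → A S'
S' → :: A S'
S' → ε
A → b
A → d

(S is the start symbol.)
Yes, the grammar is LL(1).

Relevant sets:
  FOLLOW(S') = { $ }

For S':
  PREDICT(S' → :: A S') = { '::' }
  PREDICT(S' → ε) = { $ }
For A:
  PREDICT(A → b) = { 'b' }
  PREDICT(A → d) = { 'd' }
S has a single production, so nothing to check there.

All predict sets are disjoint. The grammar IS LL(1).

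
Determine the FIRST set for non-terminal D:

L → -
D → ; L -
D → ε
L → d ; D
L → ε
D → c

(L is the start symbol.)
From D → ; L -:
  - ';' is a terminal: add ';' and stop
From D → ε:
  - ε-production, so ε ∈ FIRST(D)
From D → c:
  - c is a terminal: add 'c' and stop

Collecting: FIRST(D) = { ';', 'c', ε }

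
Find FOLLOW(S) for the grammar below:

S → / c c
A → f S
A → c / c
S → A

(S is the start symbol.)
S is the start symbol, so $ ∈ FOLLOW(S).
In A → f S: S is at the end, add FOLLOW(A)

The FOLLOW sets referred to above (computed the same way, to a fixed point):
  FOLLOW(A) = { $ }

Taking the union: FOLLOW(S) = { $ }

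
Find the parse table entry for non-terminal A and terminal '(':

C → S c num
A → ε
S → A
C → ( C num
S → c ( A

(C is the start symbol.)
Empty (error entry)

To find M[A, '('], we find productions for A where '(' is in the predict set (PREDICT(N → α) = (FIRST(α) \ {ε}) ∪ (FOLLOW(N) if α ⇒* ε)).

Relevant sets:
  FOLLOW(A) = { 'c' }

A → ε: PREDICT = { 'c' }

M[A, '('] is empty (no production applies)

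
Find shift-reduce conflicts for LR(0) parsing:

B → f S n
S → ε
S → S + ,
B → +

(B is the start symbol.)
A shift-reduce conflict occurs when an LR(0) state has both:
  - a complete (reduce) item [A → α .] (dot at the end), and
  - a shift item [B → β . c γ] (dot before a terminal).

Augment with B' → B and build the canonical LR(0) collection (I0 = CLOSURE({[B' → . B]}), then GOTO on every symbol after a dot until no new states appear). It has 8 states:
  I0: { [B → . +], [B → . f S n], [B' → . B] }  — shift
  I1: { [B → + .] }  — reduce
  I2: { [B' → B .] }  — accept
  I3: { [B → f . S n], [S → . S + ,], [S → .] }  — reduce
  I4: { [B → f S . n], [S → S . + ,] }  — shift
  I5: { [S → S + . ,] }  — shift
  I6: { [B → f S n .] }  — reduce
  I7: { [S → S + , .] }  — reduce

No state contains both a complete item and a shift item.

Answer: No shift-reduce conflicts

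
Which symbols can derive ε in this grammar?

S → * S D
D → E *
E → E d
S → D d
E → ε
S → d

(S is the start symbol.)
{ 'E' }

ε-productions: E → ε
So E is immediately nullable.
No further non-terminal can be added: every production for the remaining non-terminals contains a terminal or a non-nullable non-terminal.
Nullable = { 'E' }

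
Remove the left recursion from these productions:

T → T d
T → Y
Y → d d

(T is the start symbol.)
T → Y T'
T' → d T'
T' → ε
Y → d d

T is directly left-recursive. The standard transformation for
  A → A α₁ | ... | A α_m | β₁ | ... | β_n
is
  A  → β₁ A' | ... | β_n A'
  A' → α₁ A' | ... | α_m A' | ε

T → Y becomes T → Y T'
T → T d becomes T' → d T'
Add T' → ε

Productions for other non-terminals are unchanged:
  Y → d d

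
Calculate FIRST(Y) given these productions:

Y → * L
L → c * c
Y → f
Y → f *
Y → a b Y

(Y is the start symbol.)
{ '*', 'a', 'f' }

To compute FIRST(Y), examine every production with Y on the left-hand side, reading each right-hand side left to right until a non-nullable symbol is reached.

From Y → * L:
  - '*' is a terminal: add '*' and stop
From Y → f:
  - f is a terminal: add 'f' and stop
From Y → f *:
  - f is a terminal: add 'f' and stop
From Y → a b Y:
  - a is a terminal: add 'a' and stop

Collecting: FIRST(Y) = { '*', 'a', 'f' }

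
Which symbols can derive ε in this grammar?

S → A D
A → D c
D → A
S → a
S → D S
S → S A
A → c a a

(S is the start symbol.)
None

There are no ε-productions, so no non-terminal can derive ε.
No non-terminals are nullable.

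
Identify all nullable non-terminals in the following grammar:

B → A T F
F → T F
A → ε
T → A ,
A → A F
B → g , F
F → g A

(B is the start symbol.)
{ 'A' }

ε-productions: A → ε
So A is immediately nullable.
No further non-terminal can be added: every production for the remaining non-terminals contains a terminal or a non-nullable non-terminal.
Nullable = { 'A' }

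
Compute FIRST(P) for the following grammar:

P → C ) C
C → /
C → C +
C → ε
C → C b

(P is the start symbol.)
{ ')', '+', '/', 'b' }

To compute FIRST(P), examine every production with P on the left-hand side, reading each right-hand side left to right until a non-nullable symbol is reached.

FIRST sets of the other non-terminals involved (by the same procedure, iterated to a fixed point):
  FIRST(C) = { '+', '/', 'b', ε }

From P → C ) C:
  - C is a non-terminal: add FIRST(C) \ {ε} = { '+', '/', 'b' }
    C is nullable, so continue to the next symbol
  - ')' is a terminal: add ')' and stop

Collecting: FIRST(P) = { ')', '+', '/', 'b' }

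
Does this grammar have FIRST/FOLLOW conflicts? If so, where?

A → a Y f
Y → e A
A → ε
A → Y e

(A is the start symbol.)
Nullable non-terminals: A.
FIRST sets used below: FIRST(Y) = { 'e' }

A: nullable alternative(s) A → ε; FOLLOW(A) = { $, 'e', 'f' }
  A → a Y f: FIRST \ {ε} = { 'a' } — disjoint from FOLLOW(A)
  A → ε: FIRST \ {ε} = { } — this is the only nullable alternative, skip
  A → Y e: FIRST \ {ε} = { 'e' } — overlaps FOLLOW(A) on { 'e' }: CONFLICT

Y has no nullable alternative, so no FIRST/FOLLOW check is needed there.

So the grammar has 1 FIRST/FOLLOW conflict (marked CONFLICT above).

Answer: Yes. A → Y e with FOLLOW(A) on { 'e' }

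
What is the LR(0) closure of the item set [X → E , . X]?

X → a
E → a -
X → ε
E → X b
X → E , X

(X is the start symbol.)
{ [E → . X b], [E → . a -], [X → . E , X], [X → . a], [X → .], [X → E , . X] }

To compute CLOSURE, for each item [A → α.Bβ] where B is a non-terminal, add [B → .γ] for all productions B → γ; repeat for the newly added items until nothing changes.

Start with: [X → E , . X]
  [X → E , . X] has the dot before X: add [X → . a], [X → .], [X → . E , X]
  [X → . E , X] has the dot before E: add [E → . a -], [E → . X b]
No further items can be added.

CLOSURE = { [E → . X b], [E → . a -], [X → . E , X], [X → . a], [X → .], [X → E , . X] }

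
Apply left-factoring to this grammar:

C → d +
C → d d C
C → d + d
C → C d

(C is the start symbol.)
Left-factoring transforms A → αβ₁ | αβ₂ into A → αA' and A' → β₁ | β₂
(α is the longest common prefix among the alternatives). Repeat until
no nonterminal has two alternatives with a common prefix.

Round 1: C has alternatives sharing prefix 'd'. Introduce C': C → d C'
  Add: C' → +
  Add: C' → d C
  Add: C' → + d

Round 2: C' has alternatives sharing prefix '+'. Introduce C'': C' → + C''
  Add: C'' → ε
  Add: C'' → d

No remaining common prefixes — done.

Resulting grammar:
C → d C'
C' → + C''
C'' → ε
C'' → d
C' → d C
C → C d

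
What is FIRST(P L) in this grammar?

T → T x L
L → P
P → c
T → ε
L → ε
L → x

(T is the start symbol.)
{ 'c' }

FIRST sets of the non-terminals involved (from the grammar, by fixed-point iteration):
  FIRST(P) = { 'c' }

To compute FIRST(P L), process the symbols left to right:
Symbol P is a non-terminal. Add FIRST(P) \ {ε} = { 'c' }
P is not nullable (ε ∉ FIRST(P)), so stop here.
FIRST(P L) = { 'c' }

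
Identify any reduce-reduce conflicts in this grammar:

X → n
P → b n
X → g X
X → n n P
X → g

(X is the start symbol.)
A reduce-reduce conflict occurs when an LR(0) state has two complete items [A → α .] and [B → β .] — both call for a reduction, and with no lookahead the parser cannot choose between them.

Augment with X' → X and build the canonical LR(0) collection (I0 = CLOSURE({[X' → . X]}), then GOTO on every symbol after a dot until no new states appear). It has 9 states:
  I0: { [X → . g X], [X → . g], [X → . n n P], [X → . n], [X' → . X] }  — shift
  I1: { [X' → X .] }  — accept
  I2: { [X → . g X], [X → . g], [X → . n n P], [X → . n], [X → g . X], [X → g .] }  — shift, reduce
  I3: { [X → n . n P], [X → n .] }  — shift, reduce
  I4: { [P → . b n], [X → n n . P] }  — shift
  I5: { [X → n n P .] }  — reduce
  I6: { [P → b . n] }  — shift
  I7: { [P → b n .] }  — reduce
  I8: { [X → g X .] }  — reduce

No state contains more than one complete item.

Answer: No reduce-reduce conflicts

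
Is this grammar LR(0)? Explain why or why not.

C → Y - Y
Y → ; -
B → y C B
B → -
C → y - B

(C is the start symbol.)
Yes, the grammar is LR(0)

A grammar is LR(0) if no state in the canonical LR(0) collection has:
  - both a shift item (dot before a terminal) and a complete item (shift-reduce conflict), or
  - two or more complete items (reduce-reduce conflict; the accept item [C' → C .] counts as a complete item here).

Augment with C' → C and build the canonical LR(0) collection (I0 = CLOSURE({[C' → . C]}), then GOTO on every symbol after a dot until no new states appear). It has 14 states:
  I0: { [C → . Y - Y], [C → . y - B], [C' → . C], [Y → . ; -] }  — shift
  I1: { [Y → ; . -] }  — shift
  I2: { [C' → C .] }  — accept
  I3: { [C → Y . - Y] }  — shift
  I4: { [C → y . - B] }  — shift
  I5: { [B → . -], [B → . y C B], [C → y - . B] }  — shift
  I6: { [B → - .] }  — reduce
  I7: { [C → y - B .] }  — reduce
  I8: { [B → y . C B], [C → . Y - Y], [C → . y - B], [Y → . ; -] }  — shift
  I9: { [B → . -], [B → . y C B], [B → y C . B] }  — shift
  I10: { [B → y C B .] }  — reduce
  I11: { [C → Y - . Y], [Y → . ; -] }  — shift
  I12: { [C → Y - Y .] }  — reduce
  I13: { [Y → ; - .] }  — reduce

Every state is either a pure shift/goto state or contains exactly one complete item and nothing to shift — no conflicts. The grammar is LR(0).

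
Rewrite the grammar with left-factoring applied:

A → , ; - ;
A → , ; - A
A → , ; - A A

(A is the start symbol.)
A → , ; - A'
A' → ;
A' → A A''
A'' → ε
A'' → A

Left-factoring transforms A → αβ₁ | αβ₂ into A → αA' and A' → β₁ | β₂
(α is the longest common prefix among the alternatives). Repeat until
no nonterminal has two alternatives with a common prefix.

Round 1: A has alternatives sharing prefix ', ; -'. Introduce A': A → , ; - A'
  Add: A' → ;
  Add: A' → A
  Add: A' → A A

Round 2: A' has alternatives sharing prefix 'A'. Introduce A'': A' → A A''
  Add: A'' → ε
  Add: A'' → A

No remaining common prefixes — done.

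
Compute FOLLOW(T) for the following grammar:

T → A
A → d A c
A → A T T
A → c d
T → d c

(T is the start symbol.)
{ $, 'c', 'd' }

To compute FOLLOW(T), find every occurrence of T on a right-hand side N → α T β: add FIRST(β) \ {ε}, and if β is empty or nullable also add FOLLOW(N). Iterate to a fixed point.

T is the start symbol, so $ ∈ FOLLOW(T).
In A → A T T: T is followed by T, add FIRST(T) \ {ε} = { 'c', 'd' }
In A → A T T: T is at the end, add FOLLOW(A)

The FOLLOW sets referred to above (computed the same way, to a fixed point):
  FOLLOW(A) = { $, 'c', 'd' }

Taking the union: FOLLOW(T) = { $, 'c', 'd' }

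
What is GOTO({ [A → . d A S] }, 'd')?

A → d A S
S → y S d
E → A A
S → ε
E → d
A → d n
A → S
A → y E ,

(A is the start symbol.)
{ [A → . S], [A → . d A S], [A → . d n], [A → . y E ,], [A → d . A S], [S → . y S d], [S → .] }

GOTO(I, 'd') = CLOSURE({ [A → αX.β] : [A → α.Xβ] ∈ I, X = 'd' })

Items with dot before 'd', with the dot advanced:
  [A → . d A S] → [A → d . A S]
Closure of the advanced items:
  [A → d . A S] has the dot before A: add [A → . d A S], [A → . d n], [A → . S], [A → . y E ,]
  [A → . S] has the dot before S: add [S → . y S d], [S → .]

GOTO = { [A → . S], [A → . d A S], [A → . d n], [A → . y E ,], [A → d . A S], [S → . y S d], [S → .] }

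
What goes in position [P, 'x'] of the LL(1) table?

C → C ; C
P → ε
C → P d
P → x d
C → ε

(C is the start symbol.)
To find M[P, 'x'], we find productions for P where 'x' is in the predict set (PREDICT(N → α) = (FIRST(α) \ {ε}) ∪ (FOLLOW(N) if α ⇒* ε)).

Relevant sets:
  FOLLOW(P) = { 'd' }

P → ε: PREDICT = { 'd' }
P → x d: PREDICT = { 'x' }
  'x' is in predict set, so this production goes in M[P, 'x']

M[P, 'x'] = P → x d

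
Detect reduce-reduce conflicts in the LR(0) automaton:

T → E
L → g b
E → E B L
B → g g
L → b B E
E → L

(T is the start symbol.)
A reduce-reduce conflict occurs when an LR(0) state has two complete items [A → α .] and [B → β .] — both call for a reduction, and with no lookahead the parser cannot choose between them.

Augment with T' → T and build the canonical LR(0) collection (I0 = CLOSURE({[T' → . T]}), then GOTO on every symbol after a dot until no new states appear). It has 13 states:
  I0: { [E → . E B L], [E → . L], [L → . b B E], [L → . g b], [T → . E], [T' → . T] }  — shift
  I1: { [B → . g g], [E → E . B L], [T → E .] }  — shift, reduce
  I2: { [E → L .] }  — reduce
  I3: { [T' → T .] }  — accept
  I4: { [B → . g g], [L → b . B E] }  — shift
  I5: { [L → g . b] }  — shift
  I6: { [L → g b .] }  — reduce
  I7: { [E → . E B L], [E → . L], [L → . b B E], [L → . g b], [L → b B . E] }  — shift
  I8: { [B → g . g] }  — shift
  I9: { [B → g g .] }  — reduce
  I10: { [B → . g g], [E → E . B L], [L → b B E .] }  — shift, reduce
  I11: { [E → E B . L], [L → . b B E], [L → . g b] }  — shift
  I12: { [E → E B L .] }  — reduce

No state contains more than one complete item.

Answer: No reduce-reduce conflicts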